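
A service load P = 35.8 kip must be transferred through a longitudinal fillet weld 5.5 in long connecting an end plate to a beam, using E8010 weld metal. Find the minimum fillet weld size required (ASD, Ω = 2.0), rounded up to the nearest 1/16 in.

w = 7/16 in

E80XX → F_EXX = 80 ksi.
Total weld length L = 5.5 in.
Required throat t_e = P × Ω / (0.6 F_EXX × L) = 35.8 × 2.0 / (0.6 × 80 × 5.5) = 0.2712 in.
Required leg w = t_e / 0.707 = 0.3836 in → use 7/16 in.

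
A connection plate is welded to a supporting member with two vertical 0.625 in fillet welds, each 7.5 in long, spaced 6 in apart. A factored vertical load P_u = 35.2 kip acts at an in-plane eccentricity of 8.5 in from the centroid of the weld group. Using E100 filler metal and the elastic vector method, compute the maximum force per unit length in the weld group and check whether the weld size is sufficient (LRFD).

E100XX → F_EXX = 100 ksi.
Total weld length L_w = 15 in. Treat welds as unit-width lines.
Polar moment about centroid: J = 2[d³/12 + d(b/2)²] = 2[7.5³/12 + 7.5×3²] = 205.3 in³.
Direct shear f_v = P/L_w = 35.2 / 15 = 2.347 kip/in (vertical).
Torsion M = P·e = 35.2 × 8.5 = 299.2 kip·in.
Critical point at (x, y) = (3, 3.75) from centroid. f_tx = M·y/J = 5.465 kip/in; f_ty = M·x/J = 4.372 kip/in.
Resultant f_max = √[f_tx² + (f_v + f_ty)²] = √[5.465² + (2.347 + 4.372)²] = 8.66 kip/in.
Capacity per unit length: φr_n = 0.75 × 0.6 × 100 × (0.707 × 0.625) = 19.88 kip/in.
8.66 ≤ 19.88 → adequate.

f_max ≈ 8.66 kip/in; adequate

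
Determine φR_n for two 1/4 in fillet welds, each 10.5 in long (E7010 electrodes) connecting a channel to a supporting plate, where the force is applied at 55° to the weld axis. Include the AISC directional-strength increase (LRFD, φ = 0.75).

E70XX → F_EXX = 70 ksi.
t_e = 0.707 × 0.25 = 0.1767 in; A_we = 0.1767 × 21 = 3.712 in².
Directional factor: 1.0 + 0.5 sin^1.5(55°) = 1.371.
F_nw = 0.6 × 70 × 1.371 = 57.57 ksi.
φR_n = 0.75 × 57.57 × 3.712 = 160.3 kip.

φR_n ≈ 160 kip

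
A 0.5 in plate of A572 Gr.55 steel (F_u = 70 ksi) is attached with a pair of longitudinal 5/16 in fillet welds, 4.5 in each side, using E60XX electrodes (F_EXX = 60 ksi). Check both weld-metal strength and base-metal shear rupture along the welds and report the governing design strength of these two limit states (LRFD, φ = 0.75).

φR_n ≈ 53.7 kips (weld metal governs)

t_e = 0.707 × 0.3125 = 0.2209 in; L = 9 in.
Weld metal: φR_n = 0.75 × 0.6 × 60 × 0.2209 × 9 = 53.69 kips.
Base metal (shear rupture): φR_n = 0.75 × 0.6 × 70 × 0.5 × 9 = 141.8 kips.
Governing: weld metal.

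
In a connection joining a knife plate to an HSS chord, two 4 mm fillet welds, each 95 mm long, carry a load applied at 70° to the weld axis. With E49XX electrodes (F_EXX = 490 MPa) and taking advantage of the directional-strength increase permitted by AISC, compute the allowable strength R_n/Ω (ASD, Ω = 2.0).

t_e = 0.707 × 4 = 2.828 mm; A_we = 2.828 × 190 = 537.3 mm².
Directional factor: 1.0 + 0.5 sin^1.5(70°) = 1.455.
F_nw = 0.6 × 490 × 1.455 = 427.9 MPa.
R_n/Ω = (427.9 × 537.3) / 2.0 × 10⁻³ = 115 kN.

R_n/Ω ≈ 115 kN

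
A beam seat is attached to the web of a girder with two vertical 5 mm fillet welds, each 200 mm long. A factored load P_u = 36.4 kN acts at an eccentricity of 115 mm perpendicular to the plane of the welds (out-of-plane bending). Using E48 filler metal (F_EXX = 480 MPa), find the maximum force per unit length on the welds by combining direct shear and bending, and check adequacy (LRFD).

L_w = 2 × 200 = 400 mm; section modulus (unit throat) S = 2 × L²/6 = 13330 mm².
Direct shear f_v = P/L_w = 36.4×10³/400 = 91 N/mm.
Moment M = P × e = 36.4×10³ × 115 = 4186000 N·mm; bending f_b = M/S = 313.9 N/mm.
f_max = √(f_v² + f_b²) = √(91² + 313.9²) = 326.9 N/mm.
φr_n = 0.75 × 0.6 × 480 × (0.707 × 5) = 763.6 N/mm → adequate.

f_max ≈ 327 N/mm; adequate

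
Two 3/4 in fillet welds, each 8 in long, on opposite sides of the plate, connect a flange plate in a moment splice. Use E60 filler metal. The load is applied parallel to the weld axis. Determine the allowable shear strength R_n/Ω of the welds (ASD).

E60XX → F_EXX = 60 ksi.
Effective throat t_e = 0.707 × 0.75 = 0.5302 in.
Total length L = 16 in; A_we = 0.5302 × 16 = 8.484 in².
F_nw = 0.6 F_EXX = 0.6 × 60 = 36 ksi.
R_n = 36 × 8.484 = 305.4 kips; R_n/Ω = 305.4/2.0 = 152.7 kips.

R_n/Ω ≈ 153 kips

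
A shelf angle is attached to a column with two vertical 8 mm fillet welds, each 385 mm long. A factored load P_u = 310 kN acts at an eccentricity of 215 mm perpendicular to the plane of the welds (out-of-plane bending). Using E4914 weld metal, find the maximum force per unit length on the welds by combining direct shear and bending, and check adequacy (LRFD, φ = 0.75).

f_max ≈ 1410 N/mm; NOT adequate

E49XX → F_EXX = 490 MPa.
L_w = 2 × 385 = 770 mm; section modulus (unit throat) S = 2 × L²/6 = 49410 mm².
Direct shear f_v = P/L_w = 310×10³/770 = 402.6 N/mm.
Moment M = P × e = 310×10³ × 215 = 66650000 N·mm; bending f_b = M/S = 1349 N/mm.
f_max = √(f_v² + f_b²) = √(402.6² + 1349²) = 1408 N/mm.
φr_n = 0.75 × 0.6 × 490 × (0.707 × 8) = 1247 N/mm → NOT adequate.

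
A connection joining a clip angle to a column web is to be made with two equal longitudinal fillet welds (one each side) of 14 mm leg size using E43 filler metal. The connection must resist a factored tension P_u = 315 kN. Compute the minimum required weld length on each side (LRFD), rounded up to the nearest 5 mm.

E43XX → F_EXX = 430 MPa.
Throat t_e = 0.707 × 14 = 9.898 mm.
φr_n = 0.75 × 0.6 × 430 × 9.898 × 10⁻³ = 1.915 kN/mm.
L_req = P_u / φr_n = 315 / 1.915 = 164.5 mm total.
Per side: 164.5 / 2 = 82.23 mm.
Round up → use L = 85 mm on each side.

L = 85 mm on each side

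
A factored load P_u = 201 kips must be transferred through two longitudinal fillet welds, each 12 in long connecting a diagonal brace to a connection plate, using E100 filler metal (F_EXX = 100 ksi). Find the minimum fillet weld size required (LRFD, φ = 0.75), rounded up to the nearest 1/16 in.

w = 5/16 in

Total weld length L = 24 in.
Required throat t_e = P_u / (φ × 0.6 F_EXX × L) = 201 / (0.75 × 0.6 × 100 × 24) = 0.1861 in.
Required leg w = t_e / 0.707 = 0.2632 in → use 5/16 in.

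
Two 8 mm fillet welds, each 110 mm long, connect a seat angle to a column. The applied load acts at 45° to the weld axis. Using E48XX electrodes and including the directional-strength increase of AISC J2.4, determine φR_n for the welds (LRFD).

E48XX → F_EXX = 480 MPa.
t_e = 0.707 × 8 = 5.656 mm; A_we = 5.656 × 220 = 1244 mm².
Directional factor: 1.0 + 0.5 sin^1.5(45°) = 1.297.
F_nw = 0.6 × 480 × 1.297 = 373.6 MPa.
φR_n = 0.75 × 373.6 × 1244 × 10⁻³ = 348.7 kN.

φR_n ≈ 349 kN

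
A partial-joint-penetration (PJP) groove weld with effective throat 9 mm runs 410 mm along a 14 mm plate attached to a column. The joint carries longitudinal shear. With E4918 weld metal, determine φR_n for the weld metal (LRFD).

φR_n ≈ 814 kN

E49XX → F_EXX = 490 MPa.
Effective throat (given) t_e = 9 mm.
A_we = 9 × 410 = 3690 mm².
F_nw = 0.6 F_EXX = 294 MPa.
φR_n = 0.75 × 294 × 3690 × 10⁻³ = 813.6 kN.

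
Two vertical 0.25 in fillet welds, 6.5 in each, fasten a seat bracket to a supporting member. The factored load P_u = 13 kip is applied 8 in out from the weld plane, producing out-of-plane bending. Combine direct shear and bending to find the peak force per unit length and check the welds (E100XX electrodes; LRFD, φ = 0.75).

f_max ≈ 7.45 kip/in; adequate

E100XX → F_EXX = 100 ksi.
L_w = 2 × 6.5 = 13 in; section modulus (unit throat) S = 2 × L²/6 = 14.08 in².
Direct shear f_v = P/L_w = 13/13 = 1 kip/in.
Moment M = P × e = 13 × 8 = 104 kip·in; bending f_b = M/S = 7.385 kip/in.
f_max = √(f_v² + f_b²) = √(1² + 7.385²) = 7.452 kip/in.
φr_n = 0.75 × 0.6 × 100 × (0.707 × 0.25) = 7.954 kip/in → adequate.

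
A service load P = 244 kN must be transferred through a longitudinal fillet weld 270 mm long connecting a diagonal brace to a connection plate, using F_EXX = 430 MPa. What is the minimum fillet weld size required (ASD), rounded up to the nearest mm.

Total weld length L = 270 mm.
Required throat t_e = P × Ω / (0.6 F_EXX × L) = 244 × 2.0 / (0.6 × 430 × 270 × 10⁻³) = 7.005 mm.
Required leg w = t_e / 0.707 = 9.909 mm → use 10 mm.

w = 10 mm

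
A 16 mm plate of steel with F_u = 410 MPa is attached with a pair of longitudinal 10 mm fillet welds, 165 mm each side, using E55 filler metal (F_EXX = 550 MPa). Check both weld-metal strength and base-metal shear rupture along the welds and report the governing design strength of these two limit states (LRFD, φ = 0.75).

φR_n ≈ 577 kN (weld metal governs)

t_e = 0.707 × 10 = 7.07 mm; L = 330 mm.
Weld metal: φR_n = 0.75 × 0.6 × 550 × 7.07 × 330 × 10⁻³ = 577.4 kN.
Base metal (shear rupture): φR_n = 0.75 × 0.6 × 410 × 16 × 330 × 10⁻³ = 974.2 kN.
Governing: weld metal.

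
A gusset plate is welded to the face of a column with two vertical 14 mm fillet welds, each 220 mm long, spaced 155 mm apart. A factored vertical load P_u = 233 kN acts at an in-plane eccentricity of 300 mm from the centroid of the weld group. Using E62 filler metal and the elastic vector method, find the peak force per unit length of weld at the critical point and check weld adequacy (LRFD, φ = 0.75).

E62XX → F_EXX = 620 MPa.
Total weld length L_w = 440 mm. Treat welds as unit-width lines.
Polar moment about centroid: J = 2[d³/12 + d(b/2)²] = 2[220³/12 + 220×77.5²] = 4417000 mm³.
Direct shear f_v = P/L_w = 233×10³ / 440 = 529.5 N/mm (vertical).
Torsion M = P·e = 233×10³ × 300 = 69900000 N·mm.
Critical point at (x, y) = (77.5, 110) from centroid. f_tx = M·y/J = 1741 N/mm; f_ty = M·x/J = 1226 N/mm.
Resultant f_max = √[f_tx² + (f_v + f_ty)²] = √[1741² + (529.5 + 1226)²] = 2472 N/mm.
Capacity per unit length: φr_n = 0.75 × 0.6 × 620 × (0.707 × 14) = 2762 N/mm.
2472 ≤ 2762 → adequate.

f_max ≈ 2470 N/mm; adequate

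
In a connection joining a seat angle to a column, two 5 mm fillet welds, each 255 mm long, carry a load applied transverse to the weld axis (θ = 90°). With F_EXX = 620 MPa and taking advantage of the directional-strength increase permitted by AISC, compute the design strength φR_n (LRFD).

t_e = 0.707 × 5 = 3.535 mm; A_we = 3.535 × 510 = 1803 mm².
Directional factor: 1.0 + 0.5 sin^1.5(90°) = 1.5.
F_nw = 0.6 × 620 × 1.5 = 558 MPa.
φR_n = 0.75 × 558 × 1803 × 10⁻³ = 754.5 kN.

φR_n ≈ 754 kN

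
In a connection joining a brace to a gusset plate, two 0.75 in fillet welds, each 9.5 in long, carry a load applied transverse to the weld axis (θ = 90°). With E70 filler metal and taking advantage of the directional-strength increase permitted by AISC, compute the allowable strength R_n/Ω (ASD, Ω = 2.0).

R_n/Ω ≈ 317 kip

E70XX → F_EXX = 70 ksi.
t_e = 0.707 × 0.75 = 0.5302 in; A_we = 0.5302 × 19 = 10.07 in².
Directional factor: 1.0 + 0.5 sin^1.5(90°) = 1.5.
F_nw = 0.6 × 70 × 1.5 = 63 ksi.
R_n/Ω = (63 × 10.07) / 2.0 = 317.4 kip.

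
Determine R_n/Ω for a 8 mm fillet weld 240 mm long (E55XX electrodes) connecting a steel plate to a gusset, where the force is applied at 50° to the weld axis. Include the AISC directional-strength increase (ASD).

E55XX → F_EXX = 550 MPa.
t_e = 0.707 × 8 = 5.656 mm; A_we = 5.656 × 240 = 1357 mm².
Directional factor: 1.0 + 0.5 sin^1.5(50°) = 1.335.
F_nw = 0.6 × 550 × 1.335 = 440.6 MPa.
R_n/Ω = (440.6 × 1357) / 2.0 × 10⁻³ = 299.1 kN.

R_n/Ω ≈ 299 kN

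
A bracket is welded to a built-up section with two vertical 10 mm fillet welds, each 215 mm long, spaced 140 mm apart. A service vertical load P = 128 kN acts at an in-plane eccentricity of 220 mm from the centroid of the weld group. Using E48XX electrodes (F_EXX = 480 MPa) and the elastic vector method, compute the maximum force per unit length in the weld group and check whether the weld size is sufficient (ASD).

Total weld length L_w = 430 mm. Treat welds as unit-width lines.
Polar moment about centroid: J = 2[d³/12 + d(b/2)²] = 2[215³/12 + 215×70²] = 3763000 mm³.
Direct shear f_v = P/L_w = 128×10³ / 430 = 297.7 N/mm (vertical).
Torsion M = P·e = 128×10³ × 220 = 28160000 N·mm.
Critical point at (x, y) = (70, 107.5) from centroid. f_tx = M·y/J = 804.4 N/mm; f_ty = M·x/J = 523.8 N/mm.
Resultant f_max = √[f_tx² + (f_v + f_ty)²] = √[804.4² + (297.7 + 523.8)²] = 1150 N/mm.
Capacity per unit length: r_n/Ω = (1/2.0) × 0.6 × 480 × (0.707 × 10) = 1018 N/mm.
1150 > 1018 → NOT adequate.

f_max ≈ 1150 N/mm; NOT adequate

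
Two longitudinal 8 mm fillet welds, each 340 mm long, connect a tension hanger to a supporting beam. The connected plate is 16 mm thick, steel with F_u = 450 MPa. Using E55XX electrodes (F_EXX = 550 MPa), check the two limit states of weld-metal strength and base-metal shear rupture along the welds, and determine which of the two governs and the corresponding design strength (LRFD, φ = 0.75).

t_e = 0.707 × 8 = 5.656 mm; L = 680 mm.
Weld metal: φR_n = 0.75 × 0.6 × 550 × 5.656 × 680 × 10⁻³ = 951.9 kN.
Base metal (shear rupture): φR_n = 0.75 × 0.6 × 450 × 16 × 680 × 10⁻³ = 2203 kN.
Governing: weld metal.

φR_n ≈ 952 kN (weld metal governs)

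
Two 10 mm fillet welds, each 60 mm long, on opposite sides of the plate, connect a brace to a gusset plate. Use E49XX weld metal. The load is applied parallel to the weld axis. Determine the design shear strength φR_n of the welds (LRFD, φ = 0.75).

φR_n ≈ 187 kN

E49XX → F_EXX = 490 MPa.
Effective throat t_e = 0.707 × 10 = 7.07 mm.
Total length L = 120 mm; A_we = 7.07 × 120 = 848.4 mm².
F_nw = 0.6 F_EXX = 0.6 × 490 = 294 MPa.
φR_n = 0.75 × 294 × 848.4 × 10⁻³ = 187.1 kN.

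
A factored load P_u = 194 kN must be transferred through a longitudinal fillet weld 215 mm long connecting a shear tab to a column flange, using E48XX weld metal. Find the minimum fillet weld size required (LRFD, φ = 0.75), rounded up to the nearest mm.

w = 6 mm

E48XX → F_EXX = 480 MPa.
Total weld length L = 215 mm.
Required throat t_e = P_u / (φ × 0.6 F_EXX × L) = 194 / (0.75 × 0.6 × 480 × 215 × 10⁻³) = 4.177 mm.
Required leg w = t_e / 0.707 = 5.909 mm → use 6 mm.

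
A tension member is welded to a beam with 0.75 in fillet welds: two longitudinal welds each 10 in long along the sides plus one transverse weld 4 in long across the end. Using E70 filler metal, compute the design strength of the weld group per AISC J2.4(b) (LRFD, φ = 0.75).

E70XX → F_EXX = 70 ksi.
t_e = 0.707 × 0.75 = 0.5302 in.
R_nwl = 0.6 × 70 × 0.5302 × 20 = 445.4 kip (longitudinal, 2 welds).
R_nwt = 0.6 × 70 × 0.5302 × 4 = 89.08 kip (transverse, base value).
(i) R_nwl + R_nwt = 534.5 kip; (ii) 0.85 R_nwl + 1.5 R_nwt = 512.2 kip.
R_n = max = 534.5 kip [governs: (i)]; φR_n = 400.9 kip.

φR_n ≈ 401 kip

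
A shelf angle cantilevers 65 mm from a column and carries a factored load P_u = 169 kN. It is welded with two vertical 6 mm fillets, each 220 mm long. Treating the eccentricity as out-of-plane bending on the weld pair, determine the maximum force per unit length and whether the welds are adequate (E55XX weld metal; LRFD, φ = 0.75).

E55XX → F_EXX = 550 MPa.
L_w = 2 × 220 = 440 mm; section modulus (unit throat) S = 2 × L²/6 = 16130 mm².
Direct shear f_v = P/L_w = 169×10³/440 = 384.1 N/mm.
Moment M = P × e = 169×10³ × 65 = 10985000 N·mm; bending f_b = M/S = 680.9 N/mm.
f_max = √(f_v² + f_b²) = √(384.1² + 680.9²) = 781.8 N/mm.
φr_n = 0.75 × 0.6 × 550 × (0.707 × 6) = 1050 N/mm → adequate.

f_max ≈ 782 N/mm; adequate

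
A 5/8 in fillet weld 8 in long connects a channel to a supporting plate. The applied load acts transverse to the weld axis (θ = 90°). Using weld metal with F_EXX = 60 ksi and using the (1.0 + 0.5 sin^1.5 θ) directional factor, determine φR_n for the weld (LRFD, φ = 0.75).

φR_n ≈ 143 kips

t_e = 0.707 × 0.625 = 0.4419 in; A_we = 0.4419 × 8 = 3.535 in².
Directional factor: 1.0 + 0.5 sin^1.5(90°) = 1.5.
F_nw = 0.6 × 60 × 1.5 = 54 ksi.
φR_n = 0.75 × 54 × 3.535 = 143.2 kips.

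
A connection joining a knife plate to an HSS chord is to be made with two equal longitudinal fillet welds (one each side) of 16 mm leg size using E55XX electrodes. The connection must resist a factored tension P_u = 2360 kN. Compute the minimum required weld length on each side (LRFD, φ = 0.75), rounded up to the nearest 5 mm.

L = 425 mm on each side

E55XX → F_EXX = 550 MPa.
Throat t_e = 0.707 × 16 = 11.31 mm.
φr_n = 0.75 × 0.6 × 550 × 11.31 × 10⁻³ = 2.8 kN/mm.
L_req = P_u / φr_n = 2360 / 2.8 = 842.9 mm total.
Per side: 842.9 / 2 = 421.5 mm.
Round up → use L = 425 mm on each side.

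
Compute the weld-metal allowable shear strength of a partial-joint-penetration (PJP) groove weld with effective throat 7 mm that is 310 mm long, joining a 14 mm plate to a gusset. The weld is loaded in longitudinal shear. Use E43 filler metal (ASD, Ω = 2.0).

R_n/Ω ≈ 280 kN

E43XX → F_EXX = 430 MPa.
Effective throat (given) t_e = 7 mm.
A_we = 7 × 310 = 2170 mm².
F_nw = 0.6 F_EXX = 258 MPa.
R_n/Ω = (258 × 2170) / 2.0 × 10⁻³ = 279.9 kN.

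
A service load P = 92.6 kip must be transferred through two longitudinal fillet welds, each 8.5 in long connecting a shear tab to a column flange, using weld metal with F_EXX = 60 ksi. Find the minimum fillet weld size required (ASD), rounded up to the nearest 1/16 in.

Total weld length L = 17 in.
Required throat t_e = P × Ω / (0.6 F_EXX × L) = 92.6 × 2.0 / (0.6 × 60 × 17) = 0.3026 in.
Required leg w = t_e / 0.707 = 0.428 in → use 7/16 in.

w = 7/16 in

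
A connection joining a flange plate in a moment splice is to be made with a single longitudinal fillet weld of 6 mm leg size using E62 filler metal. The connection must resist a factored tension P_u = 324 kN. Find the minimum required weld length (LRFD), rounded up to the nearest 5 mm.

L = 275 mm

E62XX → F_EXX = 620 MPa.
Throat t_e = 0.707 × 6 = 4.242 mm.
φr_n = 0.75 × 0.6 × 620 × 4.242 × 10⁻³ = 1.184 kN/mm.
L_req = P_u / φr_n = 324 / 1.184 = 273.8 mm total.
Round up → use L = 275 mm.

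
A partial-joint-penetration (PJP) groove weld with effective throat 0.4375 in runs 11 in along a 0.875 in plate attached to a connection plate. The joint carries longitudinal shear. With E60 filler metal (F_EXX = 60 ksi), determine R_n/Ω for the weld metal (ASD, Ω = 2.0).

Effective throat (given) t_e = 0.4375 in.
A_we = 0.4375 × 11 = 4.812 in².
F_nw = 0.6 F_EXX = 36 ksi.
R_n/Ω = (36 × 4.812) / 2.0 = 86.62 kip.

R_n/Ω ≈ 86.6 kip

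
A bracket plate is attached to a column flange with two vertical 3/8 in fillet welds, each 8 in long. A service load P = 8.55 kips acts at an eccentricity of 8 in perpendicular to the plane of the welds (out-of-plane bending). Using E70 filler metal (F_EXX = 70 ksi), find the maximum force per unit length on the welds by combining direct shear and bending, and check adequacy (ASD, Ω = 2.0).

f_max ≈ 3.25 kip/in; adequate

L_w = 2 × 8 = 16 in; section modulus (unit throat) S = 2 × L²/6 = 21.33 in².
Direct shear f_v = P/L_w = 8.55/16 = 0.5344 kip/in.
Moment M = P × e = 8.55 × 8 = 68.4 kip·in; bending f_b = M/S = 3.206 kip/in.
f_max = √(f_v² + f_b²) = √(0.5344² + 3.206²) = 3.25 kip/in.
r_n/Ω = (1/2.0) × 0.6 × 70 × (0.707 × 0.375) = 5.568 kip/in → adequate.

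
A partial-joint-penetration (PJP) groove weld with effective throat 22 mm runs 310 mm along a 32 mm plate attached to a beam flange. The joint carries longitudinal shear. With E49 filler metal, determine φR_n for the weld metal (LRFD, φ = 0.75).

φR_n ≈ 1500 kN

E49XX → F_EXX = 490 MPa.
Effective throat (given) t_e = 22 mm.
A_we = 22 × 310 = 6820 mm².
F_nw = 0.6 F_EXX = 294 MPa.
φR_n = 0.75 × 294 × 6820 × 10⁻³ = 1504 kN.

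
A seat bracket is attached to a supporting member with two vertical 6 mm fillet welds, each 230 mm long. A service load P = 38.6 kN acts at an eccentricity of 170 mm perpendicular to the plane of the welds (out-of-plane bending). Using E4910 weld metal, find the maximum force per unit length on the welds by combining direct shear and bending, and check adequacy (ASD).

f_max ≈ 381 N/mm; adequate

E49XX → F_EXX = 490 MPa.
L_w = 2 × 230 = 460 mm; section modulus (unit throat) S = 2 × L²/6 = 17630 mm².
Direct shear f_v = P/L_w = 38.6×10³/460 = 83.91 N/mm.
Moment M = P × e = 38.6×10³ × 170 = 6562000 N·mm; bending f_b = M/S = 372.1 N/mm.
f_max = √(f_v² + f_b²) = √(83.91² + 372.1²) = 381.5 N/mm.
r_n/Ω = (1/2.0) × 0.6 × 490 × (0.707 × 6) = 623.6 N/mm → adequate.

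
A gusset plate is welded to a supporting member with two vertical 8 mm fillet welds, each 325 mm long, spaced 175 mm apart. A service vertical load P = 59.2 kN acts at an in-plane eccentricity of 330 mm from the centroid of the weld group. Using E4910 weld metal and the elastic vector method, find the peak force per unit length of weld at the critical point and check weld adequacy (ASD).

E49XX → F_EXX = 490 MPa.
Total weld length L_w = 650 mm. Treat welds as unit-width lines.
Polar moment about centroid: J = 2[d³/12 + d(b/2)²] = 2[325³/12 + 325×87.5²] = 10700000 mm³.
Direct shear f_v = P/L_w = 59.2×10³ / 650 = 91.08 N/mm (vertical).
Torsion M = P·e = 59.2×10³ × 330 = 19536000 N·mm.
Critical point at (x, y) = (87.5, 162.5) from centroid. f_tx = M·y/J = 296.7 N/mm; f_ty = M·x/J = 159.8 N/mm.
Resultant f_max = √[f_tx² + (f_v + f_ty)²] = √[296.7² + (91.08 + 159.8)²] = 388.6 N/mm.
Capacity per unit length: r_n/Ω = (1/2.0) × 0.6 × 490 × (0.707 × 8) = 831.4 N/mm.
388.6 ≤ 831.4 → adequate.

f_max ≈ 389 N/mm; adequate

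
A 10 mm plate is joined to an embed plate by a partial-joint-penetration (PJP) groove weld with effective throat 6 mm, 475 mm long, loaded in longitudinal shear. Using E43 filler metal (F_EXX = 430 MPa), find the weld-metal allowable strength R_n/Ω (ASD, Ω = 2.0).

Effective throat (given) t_e = 6 mm.
A_we = 6 × 475 = 2850 mm².
F_nw = 0.6 F_EXX = 258 MPa.
R_n/Ω = (258 × 2850) / 2.0 × 10⁻³ = 367.7 kN.

R_n/Ω ≈ 368 kN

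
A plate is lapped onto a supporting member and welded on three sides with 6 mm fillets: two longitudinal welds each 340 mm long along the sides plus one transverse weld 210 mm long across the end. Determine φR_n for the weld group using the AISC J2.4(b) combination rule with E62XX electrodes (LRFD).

E62XX → F_EXX = 620 MPa.
t_e = 0.707 × 6 = 4.242 mm.
R_nwl = 0.6 × 620 × 4.242 × 680 × 10⁻³ = 1073 kN (longitudinal, 2 welds).
R_nwt = 0.6 × 620 × 4.242 × 210 × 10⁻³ = 331.4 kN (transverse, base value).
(i) R_nwl + R_nwt = 1404 kN; (ii) 0.85 R_nwl + 1.5 R_nwt = 1409 kN.
R_n = max = 1409 kN [governs: (ii)]; φR_n = 1057 kN.

φR_n ≈ 1060 kN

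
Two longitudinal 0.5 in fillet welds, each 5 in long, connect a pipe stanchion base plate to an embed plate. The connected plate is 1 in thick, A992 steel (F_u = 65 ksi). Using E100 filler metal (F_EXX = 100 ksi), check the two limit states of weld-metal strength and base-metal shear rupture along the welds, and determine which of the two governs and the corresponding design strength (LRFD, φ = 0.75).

φR_n ≈ 159 kip (weld metal governs)

t_e = 0.707 × 0.5 = 0.3535 in; L = 10 in.
Weld metal: φR_n = 0.75 × 0.6 × 100 × 0.3535 × 10 = 159.1 kip.
Base metal (shear rupture): φR_n = 0.75 × 0.6 × 65 × 1 × 10 = 292.5 kip.
Governing: weld metal.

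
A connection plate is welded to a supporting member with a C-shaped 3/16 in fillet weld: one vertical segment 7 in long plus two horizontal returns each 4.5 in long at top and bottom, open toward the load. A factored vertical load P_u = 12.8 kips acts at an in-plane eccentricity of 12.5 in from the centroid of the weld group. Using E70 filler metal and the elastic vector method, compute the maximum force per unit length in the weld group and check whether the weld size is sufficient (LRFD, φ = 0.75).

E70XX → F_EXX = 70 ksi.
Total weld length L_w = 16 in. Treat welds as unit-width lines.
Centroid: x̄ = 2×4.5×2.25 / 16 = 1.266 in from the vertical weld.
Polar moment about centroid: J = I_x + I_y = [7³/12 + 2×4.5×3.5²] + [7×1.266² + 2(4.5³/12 + 4.5×0.9844²)] = 174 in³.
Direct shear f_v = P/L_w = 12.8 / 16 = 0.8 kip/in (vertical).
Torsion M = P·e = 12.8 × 12.5 = 160 kip·in.
Critical point at (x, y) = (3.234, 3.5) from centroid. f_tx = M·y/J = 3.219 kip/in; f_ty = M·x/J = 2.975 kip/in.
Resultant f_max = √[f_tx² + (f_v + f_ty)²] = √[3.219² + (0.8 + 2.975)²] = 4.961 kip/in.
Capacity per unit length: φr_n = 0.75 × 0.6 × 70 × (0.707 × 0.1875) = 4.176 kip/in.
4.961 > 4.176 → NOT adequate.

f_max ≈ 4.96 kip/in; NOT adequate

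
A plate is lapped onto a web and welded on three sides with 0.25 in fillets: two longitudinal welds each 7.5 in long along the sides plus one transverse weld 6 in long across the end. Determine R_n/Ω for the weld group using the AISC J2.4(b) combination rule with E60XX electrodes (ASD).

R_n/Ω ≈ 69.2 kip

E60XX → F_EXX = 60 ksi.
t_e = 0.707 × 0.25 = 0.1767 in.
R_nwl = 0.6 × 60 × 0.1767 × 15 = 95.44 kip (longitudinal, 2 welds).
R_nwt = 0.6 × 60 × 0.1767 × 6 = 38.18 kip (transverse, base value).
(i) R_nwl + R_nwt = 133.6 kip; (ii) 0.85 R_nwl + 1.5 R_nwt = 138.4 kip.
R_n = max = 138.4 kip [governs: (ii)]; R_n/Ω = 69.2 kip.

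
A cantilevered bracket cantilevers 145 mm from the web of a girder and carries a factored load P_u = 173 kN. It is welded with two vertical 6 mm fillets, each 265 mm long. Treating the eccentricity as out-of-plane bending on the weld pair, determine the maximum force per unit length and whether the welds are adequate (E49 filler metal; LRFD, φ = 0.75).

E49XX → F_EXX = 490 MPa.
L_w = 2 × 265 = 530 mm; section modulus (unit throat) S = 2 × L²/6 = 23410 mm².
Direct shear f_v = P/L_w = 173×10³/530 = 326.4 N/mm.
Moment M = P × e = 173×10³ × 145 = 25085000 N·mm; bending f_b = M/S = 1072 N/mm.
f_max = √(f_v² + f_b²) = √(326.4² + 1072²) = 1120 N/mm.
φr_n = 0.75 × 0.6 × 490 × (0.707 × 6) = 935.4 N/mm → NOT adequate.

f_max ≈ 1120 N/mm; NOT adequate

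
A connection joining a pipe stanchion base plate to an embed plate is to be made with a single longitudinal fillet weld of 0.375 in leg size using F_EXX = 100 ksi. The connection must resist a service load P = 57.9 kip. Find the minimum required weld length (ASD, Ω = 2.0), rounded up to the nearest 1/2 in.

L = 7.5 in

Throat t_e = 0.707 × 0.375 = 0.2651 in.
r_n/Ω = (0.6 × 100 × 0.2651) / 2.0 = 7.954 kip/in.
L_req = P / (r_n/Ω) = 57.9 / 7.954 = 7.28 in total.
Round up → use L = 7.5 in.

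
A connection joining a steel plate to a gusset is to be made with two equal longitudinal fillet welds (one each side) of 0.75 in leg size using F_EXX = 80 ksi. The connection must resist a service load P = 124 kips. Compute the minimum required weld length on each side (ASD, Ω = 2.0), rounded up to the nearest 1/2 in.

Throat t_e = 0.707 × 0.75 = 0.5302 in.
r_n/Ω = (0.6 × 80 × 0.5302) / 2.0 = 12.73 kip/in.
L_req = P / (r_n/Ω) = 124 / 12.73 = 9.744 in total.
Per side: 9.744 / 2 = 4.872 in.
Round up → use L = 5 in on each side.

L = 5 in on each side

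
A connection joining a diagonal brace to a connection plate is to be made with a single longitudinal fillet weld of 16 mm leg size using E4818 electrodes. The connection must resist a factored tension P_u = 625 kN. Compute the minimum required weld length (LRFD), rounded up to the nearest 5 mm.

L = 260 mm

E48XX → F_EXX = 480 MPa.
Throat t_e = 0.707 × 16 = 11.31 mm.
φr_n = 0.75 × 0.6 × 480 × 11.31 × 10⁻³ = 2.443 kN/mm.
L_req = P_u / φr_n = 625 / 2.443 = 255.8 mm total.
Round up → use L = 260 mm.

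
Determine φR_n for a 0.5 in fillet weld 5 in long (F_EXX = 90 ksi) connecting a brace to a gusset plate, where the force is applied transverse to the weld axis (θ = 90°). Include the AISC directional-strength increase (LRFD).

φR_n ≈ 107 kips

t_e = 0.707 × 0.5 = 0.3535 in; A_we = 0.3535 × 5 = 1.767 in².
Directional factor: 1.0 + 0.5 sin^1.5(90°) = 1.5.
F_nw = 0.6 × 90 × 1.5 = 81 ksi.
φR_n = 0.75 × 81 × 1.767 = 107.4 kips.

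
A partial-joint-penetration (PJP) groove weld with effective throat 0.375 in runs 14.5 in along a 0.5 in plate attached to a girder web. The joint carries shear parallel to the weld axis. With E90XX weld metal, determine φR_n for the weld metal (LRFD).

E90XX → F_EXX = 90 ksi.
Effective throat (given) t_e = 0.375 in.
A_we = 0.375 × 14.5 = 5.438 in².
F_nw = 0.6 F_EXX = 54 ksi.
φR_n = 0.75 × 54 × 5.438 = 220.2 kips.

φR_n ≈ 220 kips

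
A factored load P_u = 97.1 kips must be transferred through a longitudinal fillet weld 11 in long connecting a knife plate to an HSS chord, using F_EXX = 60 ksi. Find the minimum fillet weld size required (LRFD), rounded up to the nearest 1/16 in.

w = 1/2 in

Total weld length L = 11 in.
Required throat t_e = P_u / (φ × 0.6 F_EXX × L) = 97.1 / (0.75 × 0.6 × 60 × 11) = 0.3269 in.
Required leg w = t_e / 0.707 = 0.4624 in → use 1/2 in.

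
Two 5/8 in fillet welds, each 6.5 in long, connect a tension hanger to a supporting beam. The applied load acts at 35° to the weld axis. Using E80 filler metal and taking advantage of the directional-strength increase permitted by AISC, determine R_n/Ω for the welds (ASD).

E80XX → F_EXX = 80 ksi.
t_e = 0.707 × 0.625 = 0.4419 in; A_we = 0.4419 × 13 = 5.744 in².
Directional factor: 1.0 + 0.5 sin^1.5(35°) = 1.217.
F_nw = 0.6 × 80 × 1.217 = 58.43 ksi.
R_n/Ω = (58.43 × 5.744) / 2.0 = 167.8 kip.

R_n/Ω ≈ 168 kip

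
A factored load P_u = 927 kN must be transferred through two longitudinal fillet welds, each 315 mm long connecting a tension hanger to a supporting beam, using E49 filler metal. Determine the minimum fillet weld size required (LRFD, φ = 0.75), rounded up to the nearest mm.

E49XX → F_EXX = 490 MPa.
Total weld length L = 630 mm.
Required throat t_e = P_u / (φ × 0.6 F_EXX × L) = 927 / (0.75 × 0.6 × 490 × 630 × 10⁻³) = 6.673 mm.
Required leg w = t_e / 0.707 = 9.439 mm → use 10 mm.

w = 10 mm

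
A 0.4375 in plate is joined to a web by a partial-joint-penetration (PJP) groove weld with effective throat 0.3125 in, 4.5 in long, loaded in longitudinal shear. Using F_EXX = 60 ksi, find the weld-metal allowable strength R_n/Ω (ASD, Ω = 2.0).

Effective throat (given) t_e = 0.3125 in.
A_we = 0.3125 × 4.5 = 1.406 in².
F_nw = 0.6 F_EXX = 36 ksi.
R_n/Ω = (36 × 1.406) / 2.0 = 25.31 kip.

R_n/Ω ≈ 25.3 kip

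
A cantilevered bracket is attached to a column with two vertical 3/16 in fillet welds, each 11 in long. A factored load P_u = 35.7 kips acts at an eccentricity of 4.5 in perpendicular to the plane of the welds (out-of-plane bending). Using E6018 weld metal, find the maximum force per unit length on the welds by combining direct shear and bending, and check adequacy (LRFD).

E60XX → F_EXX = 60 ksi.
L_w = 2 × 11 = 22 in; section modulus (unit throat) S = 2 × L²/6 = 40.33 in².
Direct shear f_v = P/L_w = 35.7/22 = 1.623 kip/in.
Moment M = P × e = 35.7 × 4.5 = 160.65 kip·in; bending f_b = M/S = 3.983 kip/in.
f_max = √(f_v² + f_b²) = √(1.623² + 3.983²) = 4.301 kip/in.
φr_n = 0.75 × 0.6 × 60 × (0.707 × 0.1875) = 3.579 kip/in → NOT adequate.

f_max ≈ 4.3 kip/in; NOT adequate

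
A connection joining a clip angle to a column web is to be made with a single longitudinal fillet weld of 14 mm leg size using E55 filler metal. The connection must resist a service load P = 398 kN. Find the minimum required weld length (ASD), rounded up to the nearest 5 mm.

E55XX → F_EXX = 550 MPa.
Throat t_e = 0.707 × 14 = 9.898 mm.
r_n/Ω = (0.6 × 550 × 9.898) / 2.0 = 1633 N/mm = 1.633 kN/mm.
L_req = P / (r_n/Ω) = 398 / 1.633 = 243.7 mm total.
Round up → use L = 245 mm.

L = 245 mm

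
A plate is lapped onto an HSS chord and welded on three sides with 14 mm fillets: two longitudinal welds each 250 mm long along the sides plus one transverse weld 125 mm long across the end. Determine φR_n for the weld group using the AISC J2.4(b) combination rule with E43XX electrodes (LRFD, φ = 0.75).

E43XX → F_EXX = 430 MPa.
t_e = 0.707 × 14 = 9.898 mm.
R_nwl = 0.6 × 430 × 9.898 × 500 × 10⁻³ = 1277 kN (longitudinal, 2 welds).
R_nwt = 0.6 × 430 × 9.898 × 125 × 10⁻³ = 319.2 kN (transverse, base value).
(i) R_nwl + R_nwt = 1596 kN; (ii) 0.85 R_nwl + 1.5 R_nwt = 1564 kN.
R_n = max = 1596 kN [governs: (i)]; φR_n = 1197 kN.

φR_n ≈ 1200 kN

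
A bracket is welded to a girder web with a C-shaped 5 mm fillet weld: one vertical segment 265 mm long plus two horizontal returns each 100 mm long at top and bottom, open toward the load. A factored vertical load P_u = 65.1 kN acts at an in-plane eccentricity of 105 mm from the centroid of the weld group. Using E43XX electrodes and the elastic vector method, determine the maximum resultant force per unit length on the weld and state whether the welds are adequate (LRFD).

E43XX → F_EXX = 430 MPa.
Total weld length L_w = 465 mm. Treat welds as unit-width lines.
Centroid: x̄ = 2×100×50 / 465 = 21.51 mm from the vertical weld.
Polar moment about centroid: J = I_x + I_y = [265³/12 + 2×100×132.5²] + [265×21.51² + 2(100³/12 + 100×28.49²)] = 5514000 mm³.
Direct shear f_v = P/L_w = 65.1×10³ / 465 = 140 N/mm (vertical).
Torsion M = P·e = 65.1×10³ × 105 = 6835500 N·mm.
Critical point at (x, y) = (78.49, 132.5) from centroid. f_tx = M·y/J = 164.3 N/mm; f_ty = M·x/J = 97.31 N/mm.
Resultant f_max = √[f_tx² + (f_v + f_ty)²] = √[164.3² + (140 + 97.31)²] = 288.6 N/mm.
Capacity per unit length: φr_n = 0.75 × 0.6 × 430 × (0.707 × 5) = 684 N/mm.
288.6 ≤ 684 → adequate.

f_max ≈ 289 N/mm; adequate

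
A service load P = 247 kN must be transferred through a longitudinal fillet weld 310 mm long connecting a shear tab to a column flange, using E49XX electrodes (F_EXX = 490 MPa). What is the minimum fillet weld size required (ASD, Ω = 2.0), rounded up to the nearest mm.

w = 8 mm

Total weld length L = 310 mm.
Required throat t_e = P × Ω / (0.6 F_EXX × L) = 247 × 2.0 / (0.6 × 490 × 310 × 10⁻³) = 5.42 mm.
Required leg w = t_e / 0.707 = 7.667 mm → use 8 mm.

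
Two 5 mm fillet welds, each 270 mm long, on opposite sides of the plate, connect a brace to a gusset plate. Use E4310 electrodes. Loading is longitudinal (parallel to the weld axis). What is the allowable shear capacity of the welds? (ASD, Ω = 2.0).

E43XX → F_EXX = 430 MPa.
Effective throat t_e = 0.707 × 5 = 3.535 mm.
Total length L = 540 mm; A_we = 3.535 × 540 = 1909 mm².
F_nw = 0.6 F_EXX = 0.6 × 430 = 258 MPa.
R_n = 258 × 1909 × 10⁻³ = 492.5 kN; R_n/Ω = 492.5/2.0 = 246.2 kN.

R_n/Ω ≈ 246 kN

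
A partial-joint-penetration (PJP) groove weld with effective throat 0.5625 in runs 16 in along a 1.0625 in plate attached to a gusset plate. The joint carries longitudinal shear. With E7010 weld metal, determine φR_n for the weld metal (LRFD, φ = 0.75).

φR_n ≈ 284 kips

E70XX → F_EXX = 70 ksi.
Effective throat (given) t_e = 0.5625 in.
A_we = 0.5625 × 16 = 9 in².
F_nw = 0.6 F_EXX = 42 ksi.
φR_n = 0.75 × 42 × 9 = 283.5 kips.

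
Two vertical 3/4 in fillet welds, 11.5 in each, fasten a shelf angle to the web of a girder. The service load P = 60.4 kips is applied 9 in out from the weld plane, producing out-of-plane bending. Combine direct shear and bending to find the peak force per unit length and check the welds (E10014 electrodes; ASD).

f_max ≈ 12.6 kip/in; adequate

E100XX → F_EXX = 100 ksi.
L_w = 2 × 11.5 = 23 in; section modulus (unit throat) S = 2 × L²/6 = 44.08 in².
Direct shear f_v = P/L_w = 60.4/23 = 2.626 kip/in.
Moment M = P × e = 60.4 × 9 = 543.6 kip·in; bending f_b = M/S = 12.33 kip/in.
f_max = √(f_v² + f_b²) = √(2.626² + 12.33²) = 12.61 kip/in.
r_n/Ω = (1/2.0) × 0.6 × 100 × (0.707 × 0.75) = 15.91 kip/in → adequate.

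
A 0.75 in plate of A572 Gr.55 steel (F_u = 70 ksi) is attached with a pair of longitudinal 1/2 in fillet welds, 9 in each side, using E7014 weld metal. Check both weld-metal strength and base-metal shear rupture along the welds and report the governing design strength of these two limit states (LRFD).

φR_n ≈ 200 kips (weld metal governs)

E70XX → F_EXX = 70 ksi.
t_e = 0.707 × 0.5 = 0.3535 in; L = 18 in.
Weld metal: φR_n = 0.75 × 0.6 × 70 × 0.3535 × 18 = 200.4 kips.
Base metal (shear rupture): φR_n = 0.75 × 0.6 × 70 × 0.75 × 18 = 425.2 kips.
Governing: weld metal.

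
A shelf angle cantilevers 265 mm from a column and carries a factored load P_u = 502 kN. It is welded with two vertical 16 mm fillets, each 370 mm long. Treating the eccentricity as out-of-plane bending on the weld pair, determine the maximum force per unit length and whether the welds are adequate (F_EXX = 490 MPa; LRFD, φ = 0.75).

L_w = 2 × 370 = 740 mm; section modulus (unit throat) S = 2 × L²/6 = 45630 mm².
Direct shear f_v = P/L_w = 502×10³/740 = 678.4 N/mm.
Moment M = P × e = 502×10³ × 265 = 133030000 N·mm; bending f_b = M/S = 2915 N/mm.
f_max = √(f_v² + f_b²) = √(678.4² + 2915²) = 2993 N/mm.
φr_n = 0.75 × 0.6 × 490 × (0.707 × 16) = 2494 N/mm → NOT adequate.

f_max ≈ 2990 N/mm; NOT adequate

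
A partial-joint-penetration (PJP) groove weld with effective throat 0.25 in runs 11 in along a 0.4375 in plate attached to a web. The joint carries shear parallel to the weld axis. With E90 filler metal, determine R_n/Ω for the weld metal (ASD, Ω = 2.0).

E90XX → F_EXX = 90 ksi.
Effective throat (given) t_e = 0.25 in.
A_we = 0.25 × 11 = 2.75 in².
F_nw = 0.6 F_EXX = 54 ksi.
R_n/Ω = (54 × 2.75) / 2.0 = 74.25 kips.

R_n/Ω ≈ 74.2 kips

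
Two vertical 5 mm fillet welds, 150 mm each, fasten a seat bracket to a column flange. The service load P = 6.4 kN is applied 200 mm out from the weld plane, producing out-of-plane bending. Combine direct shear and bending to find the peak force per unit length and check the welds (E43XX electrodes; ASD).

f_max ≈ 172 N/mm; adequate

E43XX → F_EXX = 430 MPa.
L_w = 2 × 150 = 300 mm; section modulus (unit throat) S = 2 × L²/6 = 7500 mm².
Direct shear f_v = P/L_w = 6.4×10³/300 = 21.33 N/mm.
Moment M = P × e = 6.4×10³ × 200 = 1280000 N·mm; bending f_b = M/S = 170.7 N/mm.
f_max = √(f_v² + f_b²) = √(21.33² + 170.7²) = 172 N/mm.
r_n/Ω = (1/2.0) × 0.6 × 430 × (0.707 × 5) = 456 N/mm → adequate.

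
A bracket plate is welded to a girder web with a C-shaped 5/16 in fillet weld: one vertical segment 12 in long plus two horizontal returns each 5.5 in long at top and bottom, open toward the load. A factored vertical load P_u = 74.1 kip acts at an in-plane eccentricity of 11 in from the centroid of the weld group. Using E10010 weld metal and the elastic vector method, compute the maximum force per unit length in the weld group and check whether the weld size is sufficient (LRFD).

f_max ≈ 11.9 kip/in; NOT adequate

E100XX → F_EXX = 100 ksi.
Total weld length L_w = 23 in. Treat welds as unit-width lines.
Centroid: x̄ = 2×5.5×2.75 / 23 = 1.315 in from the vertical weld.
Polar moment about centroid: J = I_x + I_y = [12³/12 + 2×5.5×6²] + [12×1.315² + 2(5.5³/12 + 5.5×1.435²)] = 611.1 in³.
Direct shear f_v = P/L_w = 74.1 / 23 = 3.222 kip/in (vertical).
Torsion M = P·e = 74.1 × 11 = 815.1 kip·in.
Critical point at (x, y) = (4.185, 6) from centroid. f_tx = M·y/J = 8.003 kip/in; f_ty = M·x/J = 5.581 kip/in.
Resultant f_max = √[f_tx² + (f_v + f_ty)²] = √[8.003² + (3.222 + 5.581)²] = 11.9 kip/in.
Capacity per unit length: φr_n = 0.75 × 0.6 × 100 × (0.707 × 0.3125) = 9.942 kip/in.
11.9 > 9.942 → NOT adequate.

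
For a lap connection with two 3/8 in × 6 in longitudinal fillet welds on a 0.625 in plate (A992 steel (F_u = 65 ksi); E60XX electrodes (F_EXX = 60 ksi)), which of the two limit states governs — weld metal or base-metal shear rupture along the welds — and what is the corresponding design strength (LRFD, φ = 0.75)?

φR_n ≈ 85.9 kips (weld metal governs)

t_e = 0.707 × 0.375 = 0.2651 in; L = 12 in.
Weld metal: φR_n = 0.75 × 0.6 × 60 × 0.2651 × 12 = 85.9 kips.
Base metal (shear rupture): φR_n = 0.75 × 0.6 × 65 × 0.625 × 12 = 219.4 kips.
Governing: weld metal.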